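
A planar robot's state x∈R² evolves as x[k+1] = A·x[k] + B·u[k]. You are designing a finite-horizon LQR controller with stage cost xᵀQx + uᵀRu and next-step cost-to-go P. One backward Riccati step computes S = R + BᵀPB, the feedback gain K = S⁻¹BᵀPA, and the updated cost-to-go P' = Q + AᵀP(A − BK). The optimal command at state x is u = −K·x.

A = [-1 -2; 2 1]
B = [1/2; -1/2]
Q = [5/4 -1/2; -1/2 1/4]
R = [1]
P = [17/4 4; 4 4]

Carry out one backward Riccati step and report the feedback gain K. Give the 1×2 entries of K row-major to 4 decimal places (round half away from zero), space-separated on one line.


-0.1176 -0.2353

BᵀP = [0.1250 0.0000]
S = R + BᵀPB = [1] + [0.0625] = [1.0625]
BᵀPA = [-0.1250 -0.2500]
K = S⁻¹·BᵀPA = [-0.1176 -0.2353]
A−BK = [-0.9412 -1.8824; 1.9412 0.8824]
AᵀP(A−BK) = [4.2353 -3.5294; -3.5294 4.9412]
P' = Q + AᵀP(A−BK) = [5.4853 -4.0294; -4.0294 5.1912]
tr(P') = 10.6765


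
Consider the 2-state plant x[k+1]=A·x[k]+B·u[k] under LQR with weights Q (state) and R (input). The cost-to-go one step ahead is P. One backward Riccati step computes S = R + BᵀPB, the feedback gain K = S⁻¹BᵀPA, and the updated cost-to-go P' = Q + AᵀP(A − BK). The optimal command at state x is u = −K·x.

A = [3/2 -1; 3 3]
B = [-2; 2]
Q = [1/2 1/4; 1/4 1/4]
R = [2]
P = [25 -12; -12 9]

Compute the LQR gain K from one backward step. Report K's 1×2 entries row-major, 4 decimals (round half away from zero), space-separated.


BᵀP = [-74.0000 42.0000]
S = R + BᵀPB = [2] + [232.0000] = [234.0000]
BᵀPA = [15.0000 200.0000]
K = S⁻¹·BᵀPA = [0.0641 0.8547]
A−BK = [1.6282 0.7094; 2.8718 1.2906]
AᵀP(A−BK) = [28.2885 12.6795; 12.6795 7.0598]
P' = Q + AᵀP(A−BK) = [28.7885 12.9295; 12.9295 7.3098]
tr(P') = 36.0983

0.0641 0.8547


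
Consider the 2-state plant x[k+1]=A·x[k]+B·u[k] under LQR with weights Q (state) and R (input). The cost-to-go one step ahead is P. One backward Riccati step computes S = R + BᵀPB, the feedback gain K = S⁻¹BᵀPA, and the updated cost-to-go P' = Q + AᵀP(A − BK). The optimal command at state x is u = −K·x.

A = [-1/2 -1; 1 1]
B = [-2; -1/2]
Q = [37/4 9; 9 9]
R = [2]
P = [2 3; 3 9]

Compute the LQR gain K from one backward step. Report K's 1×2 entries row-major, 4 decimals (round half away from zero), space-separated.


BᵀP = [-5.5000 -10.5000]
S = R + BᵀPB = [2] + [16.2500] = [18.2500]
BᵀPA = [-7.7500 -5.0000]
K = S⁻¹·BᵀPA = [-0.4247 -0.2740]
A−BK = [-1.3493 -1.5479; 0.7877 0.8630]
AᵀP(A−BK) = [3.2089 3.3767; 3.3767 3.6301]
P' = Q + AᵀP(A−BK) = [12.4589 12.3767; 12.3767 12.6301]
tr(P') = 25.0890

-0.4247 -0.2740


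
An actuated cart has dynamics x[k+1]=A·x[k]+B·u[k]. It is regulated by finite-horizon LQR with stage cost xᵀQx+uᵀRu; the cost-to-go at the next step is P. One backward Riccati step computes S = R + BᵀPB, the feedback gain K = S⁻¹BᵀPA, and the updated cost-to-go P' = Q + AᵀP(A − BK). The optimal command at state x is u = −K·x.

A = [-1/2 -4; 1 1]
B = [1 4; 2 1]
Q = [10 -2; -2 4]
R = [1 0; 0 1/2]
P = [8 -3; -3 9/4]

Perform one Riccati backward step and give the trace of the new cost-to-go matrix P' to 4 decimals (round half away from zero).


16.2199

BᵀP = [2.0000 1.5000; 29.0000 -9.7500]
S = R + BᵀPB = [1 0; 0 1/2] + [5.0000 9.5000; 9.5000 106.2500] = [6.0000 9.5000; 9.5000 106.7500]
BᵀPA = [0.5000 -6.5000; -24.2500 -125.7500]
K = S⁻¹·BᵀPA = [0.5157 0.9100; -0.2731 -1.2590]
A−BK = [0.0766 0.1259; 0.2417 0.4389]
AᵀP(A−BK) = [0.3705 0.7649; 0.7649 1.8494]
P' = Q + AᵀP(A−BK) = [10.3705 -1.2351; -1.2351 5.8494]
tr(P') = 16.2199


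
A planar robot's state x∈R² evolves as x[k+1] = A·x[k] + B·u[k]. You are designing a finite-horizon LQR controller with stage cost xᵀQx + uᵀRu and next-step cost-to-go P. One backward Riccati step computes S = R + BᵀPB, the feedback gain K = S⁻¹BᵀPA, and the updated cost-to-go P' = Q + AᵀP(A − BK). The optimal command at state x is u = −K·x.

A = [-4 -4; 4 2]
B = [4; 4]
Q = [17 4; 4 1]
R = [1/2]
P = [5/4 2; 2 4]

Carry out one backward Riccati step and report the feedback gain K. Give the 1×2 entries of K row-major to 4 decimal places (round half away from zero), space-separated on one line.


0.2963 -0.0269

BᵀP = [13.0000 24.0000]
S = R + BᵀPB = [1/2] + [148.0000] = [148.5000]
BᵀPA = [44.0000 -4.0000]
K = S⁻¹·BᵀPA = [0.2963 -0.0269]
A−BK = [-5.1852 -3.8923; 2.8148 2.1077]
AᵀP(A−BK) = [6.9630 5.1852; 5.1852 3.8923]
P' = Q + AᵀP(A−BK) = [23.9630 9.1852; 9.1852 4.8923]
tr(P') = 28.8552


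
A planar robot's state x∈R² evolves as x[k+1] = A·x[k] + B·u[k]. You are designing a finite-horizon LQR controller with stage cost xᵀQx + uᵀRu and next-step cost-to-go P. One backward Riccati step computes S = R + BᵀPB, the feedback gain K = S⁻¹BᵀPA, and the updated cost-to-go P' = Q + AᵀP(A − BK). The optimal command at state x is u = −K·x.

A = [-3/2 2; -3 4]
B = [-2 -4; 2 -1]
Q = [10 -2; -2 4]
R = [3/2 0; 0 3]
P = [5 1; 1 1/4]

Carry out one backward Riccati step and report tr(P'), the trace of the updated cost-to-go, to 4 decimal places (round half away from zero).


BᵀP = [-8.0000 -1.5000; -21.0000 -4.2500]
S = R + BᵀPB = [3/2 0; 0 3] + [13.0000 33.5000; 33.5000 88.2500] = [14.5000 33.5000; 33.5000 91.2500]
BᵀPA = [16.5000 -22.0000; 44.2500 -59.0000]
K = S⁻¹·BᵀPA = [0.1157 -0.1543; 0.4424 -0.5899]
A−BK = [0.5012 -0.6683; -2.7890 3.7187]
AᵀP(A−BK) = [1.0123 -1.3497; -1.3497 1.7996]
P' = Q + AᵀP(A−BK) = [11.0123 -3.3497; -3.3497 5.7996]
tr(P') = 16.8119

16.8119


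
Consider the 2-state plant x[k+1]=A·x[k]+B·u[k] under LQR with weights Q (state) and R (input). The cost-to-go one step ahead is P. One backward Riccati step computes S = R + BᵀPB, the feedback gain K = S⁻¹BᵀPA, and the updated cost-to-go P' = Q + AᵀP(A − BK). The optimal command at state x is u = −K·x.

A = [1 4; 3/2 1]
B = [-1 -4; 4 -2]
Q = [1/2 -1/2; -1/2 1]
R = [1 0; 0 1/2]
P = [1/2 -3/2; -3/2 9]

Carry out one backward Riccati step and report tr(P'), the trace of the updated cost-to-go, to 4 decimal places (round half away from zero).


2.0337

BᵀP = [-6.5000 37.5000; 1.0000 -12.0000]
S = R + BᵀPB = [1 0; 0 1/2] + [156.5000 -49.0000; -49.0000 20.0000] = [157.5000 -49.0000; -49.0000 20.5000]
BᵀPA = [49.7500 11.5000; -17.0000 -8.0000]
K = S⁻¹·BᵀPA = [0.2258 -0.1888; -0.2896 -0.8414]
A−BK = [0.0672 0.4455; 0.0177 0.0722]
AᵀP(A−BK) = [0.0944 0.0866; 0.0866 0.4393]
P' = Q + AᵀP(A−BK) = [0.5944 -0.4134; -0.4134 1.4393]
tr(P') = 2.0337


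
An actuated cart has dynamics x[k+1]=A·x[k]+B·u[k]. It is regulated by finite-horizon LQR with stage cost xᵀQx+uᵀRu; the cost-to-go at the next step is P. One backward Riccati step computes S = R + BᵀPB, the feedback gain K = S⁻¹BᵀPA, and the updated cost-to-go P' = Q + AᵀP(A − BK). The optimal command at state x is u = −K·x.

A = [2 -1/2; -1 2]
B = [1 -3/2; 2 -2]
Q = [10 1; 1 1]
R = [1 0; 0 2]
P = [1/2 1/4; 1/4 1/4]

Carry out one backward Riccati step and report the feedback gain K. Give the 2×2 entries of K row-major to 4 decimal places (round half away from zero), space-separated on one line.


0.2018 0.2105 -0.1813 -0.0877

BᵀP = [1.0000 0.7500; -1.2500 -0.8750]
S = R + BᵀPB = [1 0; 0 2] + [2.5000 -3.0000; -3.0000 3.6250] = [3.5000 -3.0000; -3.0000 5.6250]
BᵀPA = [1.2500 1.0000; -1.6250 -1.1250]
K = S⁻¹·BᵀPA = [0.2018 0.2105; -0.1813 -0.0877]
A−BK = [1.5263 -0.8421; -1.7661 1.4035]
AᵀP(A−BK) = [0.7032 -0.2807; -0.2807 0.3158]
P' = Q + AᵀP(A−BK) = [10.7032 0.7193; 0.7193 1.3158]
tr(P') = 12.0190


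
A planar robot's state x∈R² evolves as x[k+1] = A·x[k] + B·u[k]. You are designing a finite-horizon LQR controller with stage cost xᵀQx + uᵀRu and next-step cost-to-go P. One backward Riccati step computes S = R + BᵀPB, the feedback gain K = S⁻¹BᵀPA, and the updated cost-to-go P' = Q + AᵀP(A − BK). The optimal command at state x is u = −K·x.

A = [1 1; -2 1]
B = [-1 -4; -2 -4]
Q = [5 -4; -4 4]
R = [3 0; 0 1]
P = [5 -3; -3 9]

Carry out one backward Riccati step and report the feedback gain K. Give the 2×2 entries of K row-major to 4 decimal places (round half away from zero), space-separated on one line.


BᵀP = [1.0000 -15.0000; -8.0000 -24.0000]
S = R + BᵀPB = [3 0; 0 1] + [29.0000 56.0000; 56.0000 128.0000] = [32.0000 56.0000; 56.0000 129.0000]
BᵀPA = [31.0000 -14.0000; 40.0000 -32.0000]
K = S⁻¹·BᵀPA = [1.7732 -0.0141; -0.4597 -0.2419]
A−BK = [0.9345 0.0181; -0.2923 0.0040]
AᵀP(A−BK) = [16.4183 0.1149; 0.1149 0.0605]
P' = Q + AᵀP(A−BK) = [21.4183 -3.8851; -3.8851 4.0605]
tr(P') = 25.4788

1.7732 -0.0141 -0.4597 -0.2419


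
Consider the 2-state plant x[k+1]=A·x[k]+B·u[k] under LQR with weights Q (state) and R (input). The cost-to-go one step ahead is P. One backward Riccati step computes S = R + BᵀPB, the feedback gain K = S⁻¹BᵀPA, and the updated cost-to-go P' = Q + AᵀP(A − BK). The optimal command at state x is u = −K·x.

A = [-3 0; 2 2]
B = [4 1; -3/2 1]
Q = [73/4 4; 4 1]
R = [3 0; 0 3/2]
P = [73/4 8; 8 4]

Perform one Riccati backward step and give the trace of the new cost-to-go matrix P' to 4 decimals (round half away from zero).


22.4882

BᵀP = [61.0000 26.0000; 26.2500 12.0000]
S = R + BᵀPB = [3 0; 0 3/2] + [205.0000 87.0000; 87.0000 38.2500] = [208.0000 87.0000; 87.0000 39.7500]
BᵀPA = [-131.0000 52.0000; -54.7500 24.0000]
K = S⁻¹·BᵀPA = [-0.6352 -0.0300; 0.0129 0.6695]
A−BK = [-0.4721 -0.5494; 1.0343 1.2854]
AᵀP(A−BK) = [1.7446 0.7210; 0.7210 1.4936]
P' = Q + AᵀP(A−BK) = [19.9946 4.7210; 4.7210 2.4936]
tr(P') = 22.4882


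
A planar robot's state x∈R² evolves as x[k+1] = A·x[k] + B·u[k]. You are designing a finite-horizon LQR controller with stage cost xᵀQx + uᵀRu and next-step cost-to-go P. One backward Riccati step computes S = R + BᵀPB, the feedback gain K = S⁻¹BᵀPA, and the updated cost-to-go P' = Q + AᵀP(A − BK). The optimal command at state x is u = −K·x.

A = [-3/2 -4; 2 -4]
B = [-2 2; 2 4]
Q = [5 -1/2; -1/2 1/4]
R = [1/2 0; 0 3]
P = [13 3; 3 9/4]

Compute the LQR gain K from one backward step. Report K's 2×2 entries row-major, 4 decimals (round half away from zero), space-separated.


BᵀP = [-20.0000 -1.5000; 38.0000 15.0000]
S = R + BᵀPB = [1/2 0; 0 3] + [37.0000 -46.0000; -46.0000 136.0000] = [37.5000 -46.0000; -46.0000 139.0000]
BᵀPA = [27.0000 86.0000; -27.0000 -212.0000]
K = S⁻¹·BᵀPA = [0.8109 0.7111; 0.0741 -1.2898]
A−BK = [-0.0264 0.0019; 0.0817 -0.2629]
AᵀP(A−BK) = [0.3564 -0.0262; -0.0262 5.3964]
P' = Q + AᵀP(A−BK) = [5.3564 -0.5262; -0.5262 5.6464]
tr(P') = 11.0028

0.8109 0.7111 0.0741 -1.2898


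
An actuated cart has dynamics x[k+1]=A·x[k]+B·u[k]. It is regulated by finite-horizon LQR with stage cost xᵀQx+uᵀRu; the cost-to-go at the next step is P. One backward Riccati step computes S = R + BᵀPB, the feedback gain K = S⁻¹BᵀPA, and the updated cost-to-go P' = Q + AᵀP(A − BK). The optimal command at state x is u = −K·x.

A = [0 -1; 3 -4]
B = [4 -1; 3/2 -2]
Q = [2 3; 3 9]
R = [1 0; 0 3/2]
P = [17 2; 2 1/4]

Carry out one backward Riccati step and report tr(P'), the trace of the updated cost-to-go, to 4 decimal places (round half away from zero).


11.4037

BᵀP = [71.0000 8.3750; -21.0000 -2.5000]
S = R + BᵀPB = [1 0; 0 3/2] + [296.5625 -87.7500; -87.7500 26.0000] = [297.5625 -87.7500; -87.7500 27.5000]
BᵀPA = [25.1250 -104.5000; -7.5000 31.0000]
K = S⁻¹·BᵀPA = [0.0679 -0.3179; -0.0559 0.1130]
A−BK = [-0.3277 0.3845; 2.7863 -3.2972]
AᵀP(A−BK) = [0.1235 -0.1662; -0.1662 0.2803]
P' = Q + AᵀP(A−BK) = [2.1235 2.8338; 2.8338 9.2803]
tr(P') = 11.4037


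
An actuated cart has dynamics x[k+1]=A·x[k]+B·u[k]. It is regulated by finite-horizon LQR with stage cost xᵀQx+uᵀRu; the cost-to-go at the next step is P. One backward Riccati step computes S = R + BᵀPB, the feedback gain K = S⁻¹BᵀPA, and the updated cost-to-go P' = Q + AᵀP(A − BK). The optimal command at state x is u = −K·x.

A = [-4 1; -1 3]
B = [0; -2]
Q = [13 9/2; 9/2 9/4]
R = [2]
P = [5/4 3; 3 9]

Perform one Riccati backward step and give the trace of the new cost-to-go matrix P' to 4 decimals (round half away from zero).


27.3421

BᵀP = [-6.0000 -18.0000]
S = R + BᵀPB = [2] + [36.0000] = [38.0000]
BᵀPA = [42.0000 -60.0000]
K = S⁻¹·BᵀPA = [1.1053 -1.5789]
A−BK = [-4.0000 1.0000; 1.2105 -0.1579]
AᵀP(A−BK) = [6.5789 -4.6842; -4.6842 5.5132]
P' = Q + AᵀP(A−BK) = [19.5789 -0.1842; -0.1842 7.7632]
tr(P') = 27.3421


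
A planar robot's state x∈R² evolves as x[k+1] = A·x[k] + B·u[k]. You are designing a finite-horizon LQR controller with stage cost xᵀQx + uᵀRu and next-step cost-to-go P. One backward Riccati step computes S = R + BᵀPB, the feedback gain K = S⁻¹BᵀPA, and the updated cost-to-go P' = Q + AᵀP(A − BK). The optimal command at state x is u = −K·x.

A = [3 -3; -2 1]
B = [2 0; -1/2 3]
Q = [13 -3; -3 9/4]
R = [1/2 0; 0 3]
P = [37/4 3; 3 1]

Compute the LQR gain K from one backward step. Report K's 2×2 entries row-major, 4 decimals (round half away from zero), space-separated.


1.2276 -1.3793 0.0621 -0.1034

BᵀP = [17.0000 5.5000; 9.0000 3.0000]
S = R + BᵀPB = [1/2 0; 0 3] + [31.2500 16.5000; 16.5000 9.0000] = [31.7500 16.5000; 16.5000 12.0000]
BᵀPA = [40.0000 -45.5000; 21.0000 -24.0000]
K = S⁻¹·BᵀPA = [1.2276 -1.3793; 0.0621 -0.1034]
A−BK = [0.5448 -0.2414; -1.5724 0.6207]
AᵀP(A−BK) = [0.8431 -0.9052; -0.9052 1.0086]
P' = Q + AᵀP(A−BK) = [13.8431 -3.9052; -3.9052 3.2586]
tr(P') = 17.1017


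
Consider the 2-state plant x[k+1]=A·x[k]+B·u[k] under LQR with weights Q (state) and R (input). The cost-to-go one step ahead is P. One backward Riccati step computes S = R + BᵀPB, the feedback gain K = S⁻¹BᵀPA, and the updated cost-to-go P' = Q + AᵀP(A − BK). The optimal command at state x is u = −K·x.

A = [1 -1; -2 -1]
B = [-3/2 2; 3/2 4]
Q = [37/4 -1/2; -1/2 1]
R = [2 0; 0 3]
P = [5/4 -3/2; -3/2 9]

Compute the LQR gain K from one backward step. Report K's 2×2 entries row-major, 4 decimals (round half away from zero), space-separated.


-0.7026 0.1183 -0.2425 -0.2811

BᵀP = [-4.1250 15.7500; -3.5000 33.0000]
S = R + BᵀPB = [2 0; 0 3] + [29.8125 54.7500; 54.7500 125.0000] = [31.8125 54.7500; 54.7500 128.0000]
BᵀPA = [-35.6250 -11.6250; -69.5000 -29.5000]
K = S⁻¹·BᵀPA = [-0.7026 0.1183; -0.2425 -0.2811]
A−BK = [0.4310 -0.2604; 0.0237 -0.0532]
AᵀP(A−BK) = [1.3703 -0.0698; -0.0698 0.3337]
P' = Q + AᵀP(A−BK) = [10.6203 -0.5698; -0.5698 1.3337]
tr(P') = 11.9539


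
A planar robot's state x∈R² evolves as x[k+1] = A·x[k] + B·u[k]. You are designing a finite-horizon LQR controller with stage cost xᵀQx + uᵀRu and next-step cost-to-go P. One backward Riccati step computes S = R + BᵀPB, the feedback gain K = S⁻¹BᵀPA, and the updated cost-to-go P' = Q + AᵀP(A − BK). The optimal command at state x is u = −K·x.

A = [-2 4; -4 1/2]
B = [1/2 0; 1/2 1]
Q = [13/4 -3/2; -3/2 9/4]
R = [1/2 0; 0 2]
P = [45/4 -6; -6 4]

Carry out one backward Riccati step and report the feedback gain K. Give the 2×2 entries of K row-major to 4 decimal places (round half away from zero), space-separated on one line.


BᵀP = [2.6250 -1.0000; -6.0000 4.0000]
S = R + BᵀPB = [1/2 0; 0 2] + [0.8125 -1.0000; -1.0000 4.0000] = [1.3125 -1.0000; -1.0000 6.0000]
BᵀPA = [-1.2500 10.0000; -4.0000 -22.0000]
K = S⁻¹·BᵀPA = [-1.6727 5.5273; -0.9455 -2.7455]
A−BK = [-1.1636 1.2364; -2.2182 0.4818]
AᵀP(A−BK) = [7.1273 -0.0727; -0.0727 41.3273]
P' = Q + AᵀP(A−BK) = [10.3773 -1.5727; -1.5727 43.5773]
tr(P') = 53.9545

-1.6727 5.5273 -0.9455 -2.7455


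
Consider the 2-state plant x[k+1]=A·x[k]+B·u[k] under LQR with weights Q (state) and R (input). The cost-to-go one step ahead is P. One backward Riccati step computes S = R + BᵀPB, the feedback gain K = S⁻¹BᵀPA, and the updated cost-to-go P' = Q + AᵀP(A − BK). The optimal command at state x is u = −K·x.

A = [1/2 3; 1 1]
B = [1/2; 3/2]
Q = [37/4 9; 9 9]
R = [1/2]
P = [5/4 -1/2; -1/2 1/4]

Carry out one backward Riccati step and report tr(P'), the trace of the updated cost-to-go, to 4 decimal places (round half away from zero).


26.7063

BᵀP = [-0.1250 0.1250]
S = R + BᵀPB = [1/2] + [0.1250] = [0.6250]
BᵀPA = [0.0625 -0.2500]
K = S⁻¹·BᵀPA = [0.1000 -0.4000]
A−BK = [0.4500 3.2000; 0.8500 1.6000]
AᵀP(A−BK) = [0.0563 0.4000; 0.4000 8.4000]
P' = Q + AᵀP(A−BK) = [9.3063 9.4000; 9.4000 17.4000]
tr(P') = 26.7063


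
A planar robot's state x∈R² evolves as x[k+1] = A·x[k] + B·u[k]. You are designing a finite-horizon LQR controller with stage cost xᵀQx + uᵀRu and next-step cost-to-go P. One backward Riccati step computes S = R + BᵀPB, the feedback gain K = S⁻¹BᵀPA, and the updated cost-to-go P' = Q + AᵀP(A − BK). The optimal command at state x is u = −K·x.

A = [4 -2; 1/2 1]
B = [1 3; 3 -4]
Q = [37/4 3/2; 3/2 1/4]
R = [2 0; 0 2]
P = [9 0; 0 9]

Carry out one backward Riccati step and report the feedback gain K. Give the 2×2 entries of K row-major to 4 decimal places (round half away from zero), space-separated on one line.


1.2935 -0.3663 0.8580 -0.5272

BᵀP = [9.0000 27.0000; 27.0000 -36.0000]
S = R + BᵀPB = [2 0; 0 2] + [90.0000 -81.0000; -81.0000 225.0000] = [92.0000 -81.0000; -81.0000 227.0000]
BᵀPA = [49.5000 9.0000; 90.0000 -90.0000]
K = S⁻¹·BᵀPA = [1.2935 -0.3663; 0.8580 -0.5272]
A−BK = [0.1324 -0.0521; 0.0517 -0.0098]
AᵀP(A−BK) = [5.0005 -1.9190; -1.9190 0.8495]
P' = Q + AᵀP(A−BK) = [14.2505 -0.4190; -0.4190 1.0995]
tr(P') = 15.3500


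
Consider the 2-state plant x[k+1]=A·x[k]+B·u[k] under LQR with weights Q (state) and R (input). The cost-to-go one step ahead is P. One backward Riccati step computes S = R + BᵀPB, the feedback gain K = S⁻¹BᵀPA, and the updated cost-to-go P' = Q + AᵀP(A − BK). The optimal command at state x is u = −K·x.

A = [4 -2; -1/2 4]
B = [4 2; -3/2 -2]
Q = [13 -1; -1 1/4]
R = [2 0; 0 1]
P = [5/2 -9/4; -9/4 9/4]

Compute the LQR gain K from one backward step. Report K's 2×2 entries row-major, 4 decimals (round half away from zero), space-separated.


BᵀP = [13.3750 -12.3750; 9.5000 -9.0000]
S = R + BᵀPB = [2 0; 0 1] + [72.0625 51.5000; 51.5000 37.0000] = [74.0625 51.5000; 51.5000 38.0000]
BᵀPA = [59.6875 -76.2500; 42.5000 -55.0000]
K = S⁻¹·BᵀPA = [0.4896 -0.4009; 0.4549 -0.9040]
A−BK = [1.1318 1.4117; 1.1442 1.5906]
AᵀP(A−BK) = [1.0069 -0.3994; -0.3994 1.7089]
P' = Q + AᵀP(A−BK) = [14.0069 -1.3994; -1.3994 1.9589]
tr(P') = 15.9659

0.4896 -0.4009 0.4549 -0.9040


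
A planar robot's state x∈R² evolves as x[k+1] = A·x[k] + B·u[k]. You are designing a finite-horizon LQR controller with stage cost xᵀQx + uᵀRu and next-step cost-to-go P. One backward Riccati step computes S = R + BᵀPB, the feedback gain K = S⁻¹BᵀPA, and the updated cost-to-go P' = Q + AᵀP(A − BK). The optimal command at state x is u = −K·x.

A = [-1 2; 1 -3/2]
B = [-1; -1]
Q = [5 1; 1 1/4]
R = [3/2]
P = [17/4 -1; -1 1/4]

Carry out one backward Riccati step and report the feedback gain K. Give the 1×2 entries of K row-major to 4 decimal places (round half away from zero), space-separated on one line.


BᵀP = [-3.2500 0.7500]
S = R + BᵀPB = [3/2] + [2.5000] = [4.0000]
BᵀPA = [4.0000 -7.6250]
K = S⁻¹·BᵀPA = [1.0000 -1.9063]
A−BK = [0.0000 0.0938; 2.0000 -3.4063]
AᵀP(A−BK) = [2.5000 -4.7500; -4.7500 9.0273]
P' = Q + AᵀP(A−BK) = [7.5000 -3.7500; -3.7500 9.2773]
tr(P') = 16.7773

1.0000 -1.9063


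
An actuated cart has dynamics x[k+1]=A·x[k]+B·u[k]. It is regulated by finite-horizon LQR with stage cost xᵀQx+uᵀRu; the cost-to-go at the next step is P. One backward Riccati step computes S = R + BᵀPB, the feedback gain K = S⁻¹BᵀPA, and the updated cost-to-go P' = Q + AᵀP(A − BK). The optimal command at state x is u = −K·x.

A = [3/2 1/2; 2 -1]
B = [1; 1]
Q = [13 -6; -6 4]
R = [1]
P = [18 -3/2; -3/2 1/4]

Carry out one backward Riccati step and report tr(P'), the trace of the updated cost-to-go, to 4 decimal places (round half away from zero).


19.7308

BᵀP = [16.5000 -1.2500]
S = R + BᵀPB = [1] + [15.2500] = [16.2500]
BᵀPA = [22.2500 9.5000]
K = S⁻¹·BᵀPA = [1.3692 0.5846]
A−BK = [0.1308 -0.0846; 0.6308 -1.5846]
AᵀP(A−BK) = [2.0346 0.7423; 0.7423 0.6962]
P' = Q + AᵀP(A−BK) = [15.0346 -5.2577; -5.2577 4.6962]
tr(P') = 19.7308


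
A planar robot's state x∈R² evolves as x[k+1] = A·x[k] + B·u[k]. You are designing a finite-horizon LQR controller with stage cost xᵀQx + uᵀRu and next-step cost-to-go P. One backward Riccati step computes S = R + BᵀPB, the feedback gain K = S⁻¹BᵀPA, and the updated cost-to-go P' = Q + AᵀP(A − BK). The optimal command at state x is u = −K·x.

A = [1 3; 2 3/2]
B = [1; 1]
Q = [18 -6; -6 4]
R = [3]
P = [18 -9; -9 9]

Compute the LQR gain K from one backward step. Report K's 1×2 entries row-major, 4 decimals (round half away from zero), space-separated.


BᵀP = [9.0000 0.0000]
S = R + BᵀPB = [3] + [9.0000] = [12.0000]
BᵀPA = [9.0000 27.0000]
K = S⁻¹·BᵀPA = [0.7500 2.2500]
A−BK = [0.2500 0.7500; 1.2500 -0.7500]
AᵀP(A−BK) = [11.2500 -6.7500; -6.7500 40.5000]
P' = Q + AᵀP(A−BK) = [29.2500 -12.7500; -12.7500 44.5000]
tr(P') = 73.7500

0.7500 2.2500


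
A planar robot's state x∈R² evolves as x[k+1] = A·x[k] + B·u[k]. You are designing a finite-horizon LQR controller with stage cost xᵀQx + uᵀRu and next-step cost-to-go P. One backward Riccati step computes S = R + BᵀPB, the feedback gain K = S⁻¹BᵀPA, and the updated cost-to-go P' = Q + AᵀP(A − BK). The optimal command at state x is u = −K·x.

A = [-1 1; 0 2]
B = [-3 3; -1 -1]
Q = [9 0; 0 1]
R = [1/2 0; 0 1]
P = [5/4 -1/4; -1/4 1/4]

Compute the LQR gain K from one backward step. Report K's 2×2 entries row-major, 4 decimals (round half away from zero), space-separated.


0.1923 -0.5000 -0.1346 -0.2500

BᵀP = [-3.5000 0.5000; 4.0000 -1.0000]
S = R + BᵀPB = [1/2 0; 0 1] + [10.0000 -11.0000; -11.0000 13.0000] = [10.5000 -11.0000; -11.0000 14.0000]
BᵀPA = [3.5000 -2.5000; -4.0000 2.0000]
K = S⁻¹·BᵀPA = [0.1923 -0.5000; -0.1346 -0.2500]
A−BK = [-0.0192 0.2500; 0.0577 1.2500]
AᵀP(A−BK) = [0.0385 0.0000; 0.0000 0.5000]
P' = Q + AᵀP(A−BK) = [9.0385 0.0000; 0.0000 1.5000]
tr(P') = 10.5385


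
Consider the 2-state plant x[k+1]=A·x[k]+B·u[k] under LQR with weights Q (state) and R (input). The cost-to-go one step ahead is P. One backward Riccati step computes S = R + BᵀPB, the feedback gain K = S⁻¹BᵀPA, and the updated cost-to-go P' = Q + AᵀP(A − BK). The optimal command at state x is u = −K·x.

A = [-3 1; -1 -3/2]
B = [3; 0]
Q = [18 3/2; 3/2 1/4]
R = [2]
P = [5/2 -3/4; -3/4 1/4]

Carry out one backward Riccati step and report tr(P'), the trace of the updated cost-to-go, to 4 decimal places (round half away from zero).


BᵀP = [7.5000 -2.2500]
S = R + BᵀPB = [2] + [22.5000] = [24.5000]
BᵀPA = [-20.2500 10.8750]
K = S⁻¹·BᵀPA = [-0.8265 0.4439]
A−BK = [-0.5204 -0.3316; -1.0000 -1.5000]
AᵀP(A−BK) = [1.5128 -0.7615; -0.7615 0.4853]
P' = Q + AᵀP(A−BK) = [19.5128 0.7385; 0.7385 0.7353]
tr(P') = 20.2481

20.2481


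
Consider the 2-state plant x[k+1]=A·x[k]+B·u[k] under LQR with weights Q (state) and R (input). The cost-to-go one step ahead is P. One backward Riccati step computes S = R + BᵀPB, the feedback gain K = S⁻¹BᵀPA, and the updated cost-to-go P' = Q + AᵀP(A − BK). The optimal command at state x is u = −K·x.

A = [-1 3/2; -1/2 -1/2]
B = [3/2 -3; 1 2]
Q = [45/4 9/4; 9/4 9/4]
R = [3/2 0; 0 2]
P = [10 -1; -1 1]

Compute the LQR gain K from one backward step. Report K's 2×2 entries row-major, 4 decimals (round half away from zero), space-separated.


BᵀP = [14.0000 -0.5000; -32.0000 5.0000]
S = R + BᵀPB = [3/2 0; 0 2] + [20.5000 -43.0000; -43.0000 106.0000] = [22.0000 -43.0000; -43.0000 108.0000]
BᵀPA = [-13.7500 21.2500; 29.5000 -50.5000]
K = S⁻¹·BᵀPA = [-0.4108 0.2343; 0.1096 -0.3743]
A−BK = [-0.0550 0.0256; -0.3083 0.0142]
AᵀP(A−BK) = [0.3686 -0.2362; -0.2362 0.3686]
P' = Q + AᵀP(A−BK) = [11.6186 2.0138; 2.0138 2.6186]
tr(P') = 14.2372

-0.4108 0.2343 0.1096 -0.3743


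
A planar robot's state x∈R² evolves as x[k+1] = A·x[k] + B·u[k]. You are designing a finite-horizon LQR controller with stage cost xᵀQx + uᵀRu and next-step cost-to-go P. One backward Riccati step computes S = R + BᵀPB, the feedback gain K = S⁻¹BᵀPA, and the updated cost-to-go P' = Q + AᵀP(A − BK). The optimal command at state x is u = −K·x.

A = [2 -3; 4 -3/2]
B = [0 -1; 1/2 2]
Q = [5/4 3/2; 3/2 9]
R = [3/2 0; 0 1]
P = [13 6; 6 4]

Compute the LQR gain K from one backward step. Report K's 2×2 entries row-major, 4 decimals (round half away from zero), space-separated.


BᵀP = [3.0000 2.0000; -1.0000 2.0000]
S = R + BᵀPB = [3/2 0; 0 1] + [1.0000 1.0000; 1.0000 5.0000] = [2.5000 1.0000; 1.0000 6.0000]
BᵀPA = [14.0000 -12.0000; 6.0000 0.0000]
K = S⁻¹·BᵀPA = [5.5714 -5.1429; 0.0714 0.8571]
A−BK = [2.0714 -2.1429; 1.0714 -0.6429]
AᵀP(A−BK) = [133.5714 -125.1429; -125.1429 118.2857]
P' = Q + AᵀP(A−BK) = [134.8214 -123.6429; -123.6429 127.2857]
tr(P') = 262.1071

5.5714 -5.1429 0.0714 0.8571


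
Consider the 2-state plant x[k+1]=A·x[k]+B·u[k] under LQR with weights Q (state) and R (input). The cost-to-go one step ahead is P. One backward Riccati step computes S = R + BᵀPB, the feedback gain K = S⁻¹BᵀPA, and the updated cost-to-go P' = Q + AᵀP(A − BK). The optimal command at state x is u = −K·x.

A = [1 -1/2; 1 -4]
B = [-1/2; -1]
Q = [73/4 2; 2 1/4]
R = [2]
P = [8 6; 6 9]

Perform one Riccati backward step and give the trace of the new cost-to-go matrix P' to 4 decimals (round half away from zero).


BᵀP = [-10.0000 -12.0000]
S = R + BᵀPB = [2] + [17.0000] = [19.0000]
BᵀPA = [-22.0000 53.0000]
K = S⁻¹·BᵀPA = [-1.1579 2.7895]
A−BK = [0.4211 0.8947; -0.1579 -1.2105]
AᵀP(A−BK) = [3.5263 -5.6316; -5.6316 22.1579]
P' = Q + AᵀP(A−BK) = [21.7763 -3.6316; -3.6316 22.4079]
tr(P') = 44.1842

44.1842


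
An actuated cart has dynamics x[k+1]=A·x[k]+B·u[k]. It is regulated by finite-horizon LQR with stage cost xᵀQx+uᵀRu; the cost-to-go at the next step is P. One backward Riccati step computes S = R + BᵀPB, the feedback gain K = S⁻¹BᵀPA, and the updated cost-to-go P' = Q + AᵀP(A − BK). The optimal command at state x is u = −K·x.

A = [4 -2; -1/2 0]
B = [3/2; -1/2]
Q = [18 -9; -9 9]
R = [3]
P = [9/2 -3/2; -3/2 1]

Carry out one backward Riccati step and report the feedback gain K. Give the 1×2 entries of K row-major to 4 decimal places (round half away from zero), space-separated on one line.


BᵀP = [7.5000 -2.7500]
S = R + BᵀPB = [3] + [12.6250] = [15.6250]
BᵀPA = [31.3750 -15.0000]
K = S⁻¹·BᵀPA = [2.0080 -0.9600]
A−BK = [0.9880 -0.5600; 0.5040 -0.4800]
AᵀP(A−BK) = [15.2490 -7.3800; -7.3800 3.6000]
P' = Q + AᵀP(A−BK) = [33.2490 -16.3800; -16.3800 12.6000]
tr(P') = 45.8490

2.0080 -0.9600


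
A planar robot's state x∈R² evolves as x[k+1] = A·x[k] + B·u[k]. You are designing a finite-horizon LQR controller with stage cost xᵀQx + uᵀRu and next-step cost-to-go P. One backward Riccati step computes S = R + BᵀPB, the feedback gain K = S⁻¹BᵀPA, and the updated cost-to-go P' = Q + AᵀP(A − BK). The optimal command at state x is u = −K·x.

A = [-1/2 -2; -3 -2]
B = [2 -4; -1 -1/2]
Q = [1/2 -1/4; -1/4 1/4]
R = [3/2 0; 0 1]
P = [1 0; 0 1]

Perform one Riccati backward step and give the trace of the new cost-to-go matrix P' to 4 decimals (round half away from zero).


BᵀP = [2.0000 -1.0000; -4.0000 -0.5000]
S = R + BᵀPB = [3/2 0; 0 1] + [5.0000 -7.5000; -7.5000 16.2500] = [6.5000 -7.5000; -7.5000 17.2500]
BᵀPA = [2.0000 -2.0000; 3.5000 9.0000]
K = S⁻¹·BᵀPA = [1.0872 0.5906; 0.6756 0.7785]
A−BK = [0.0280 -0.0671; -1.5749 -1.0201]
AᵀP(A−BK) = [4.7109 3.0940; 3.0940 2.1745]
P' = Q + AᵀP(A−BK) = [5.2109 2.8440; 2.8440 2.4245]
tr(P') = 7.6353

7.6353


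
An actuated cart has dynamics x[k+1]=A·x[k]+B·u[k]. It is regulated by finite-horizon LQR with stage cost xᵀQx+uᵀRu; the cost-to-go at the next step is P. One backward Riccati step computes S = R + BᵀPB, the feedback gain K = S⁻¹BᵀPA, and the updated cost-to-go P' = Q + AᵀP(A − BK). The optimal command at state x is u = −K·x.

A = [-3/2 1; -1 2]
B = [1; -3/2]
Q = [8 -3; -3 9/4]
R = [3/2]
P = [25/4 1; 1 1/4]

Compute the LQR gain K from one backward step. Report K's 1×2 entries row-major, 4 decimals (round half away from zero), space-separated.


BᵀP = [4.7500 0.6250]
S = R + BᵀPB = [3/2] + [3.8125] = [5.3125]
BᵀPA = [-7.7500 6.0000]
K = S⁻¹·BᵀPA = [-1.4588 1.1294]
A−BK = [-0.0412 -0.1294; -3.1882 3.6941]
AᵀP(A−BK) = [6.0066 -5.1221; -5.1221 4.4735]
P' = Q + AᵀP(A−BK) = [14.0066 -8.1221; -8.1221 6.7235]
tr(P') = 20.7301

-1.4588 1.1294


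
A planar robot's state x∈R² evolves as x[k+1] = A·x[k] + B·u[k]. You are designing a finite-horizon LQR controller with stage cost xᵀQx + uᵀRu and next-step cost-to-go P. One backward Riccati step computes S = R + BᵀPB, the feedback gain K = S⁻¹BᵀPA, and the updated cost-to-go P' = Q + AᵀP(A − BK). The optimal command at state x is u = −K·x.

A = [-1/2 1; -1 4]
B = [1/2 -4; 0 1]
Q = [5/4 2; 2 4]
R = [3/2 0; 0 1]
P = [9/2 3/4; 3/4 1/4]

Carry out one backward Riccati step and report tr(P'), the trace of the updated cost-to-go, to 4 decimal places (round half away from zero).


8.0722

BᵀP = [2.2500 0.3750; -17.2500 -2.7500]
S = R + BᵀPB = [3/2 0; 0 1] + [1.1250 -8.6250; -8.6250 66.2500] = [2.6250 -8.6250; -8.6250 67.2500]
BᵀPA = [-1.5000 3.7500; 11.3750 -28.2500]
K = S⁻¹·BᵀPA = [-0.0271 0.0835; 0.1657 -0.4094]
A−BK = [0.1762 -0.6792; -1.1657 4.4094]
AᵀP(A−BK) = [0.1999 -0.7182; -0.7182 2.6223]
P' = Q + AᵀP(A−BK) = [1.4499 1.2818; 1.2818 6.6223]
tr(P') = 8.0722


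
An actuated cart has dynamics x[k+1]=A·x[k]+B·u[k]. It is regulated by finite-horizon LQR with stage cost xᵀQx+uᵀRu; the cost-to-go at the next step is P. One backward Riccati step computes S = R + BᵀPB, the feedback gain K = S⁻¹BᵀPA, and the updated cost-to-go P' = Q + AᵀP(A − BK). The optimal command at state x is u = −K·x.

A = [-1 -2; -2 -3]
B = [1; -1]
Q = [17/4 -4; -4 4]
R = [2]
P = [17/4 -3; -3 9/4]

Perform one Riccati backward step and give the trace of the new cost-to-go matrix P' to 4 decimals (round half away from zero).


BᵀP = [7.2500 -5.2500]
S = R + BᵀPB = [2] + [12.5000] = [14.5000]
BᵀPA = [3.2500 1.2500]
K = S⁻¹·BᵀPA = [0.2241 0.0862]
A−BK = [-1.2241 -2.0862; -1.7759 -2.9138]
AᵀP(A−BK) = [0.5216 0.7198; 0.7198 1.1422]
P' = Q + AᵀP(A−BK) = [4.7716 -3.2802; -3.2802 5.1422]
tr(P') = 9.9138

9.9138


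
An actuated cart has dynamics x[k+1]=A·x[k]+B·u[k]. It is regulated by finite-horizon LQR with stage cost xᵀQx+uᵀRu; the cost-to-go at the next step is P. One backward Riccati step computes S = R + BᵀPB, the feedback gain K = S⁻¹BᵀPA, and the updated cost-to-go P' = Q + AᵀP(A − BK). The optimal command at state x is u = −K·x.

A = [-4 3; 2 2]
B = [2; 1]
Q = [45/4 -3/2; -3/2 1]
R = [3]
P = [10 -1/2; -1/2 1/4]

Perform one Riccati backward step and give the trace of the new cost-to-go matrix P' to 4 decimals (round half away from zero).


34.2682

BᵀP = [19.5000 -0.7500]
S = R + BᵀPB = [3] + [38.2500] = [41.2500]
BᵀPA = [-79.5000 57.0000]
K = S⁻¹·BᵀPA = [-1.9273 1.3818]
A−BK = [-0.1455 0.2364; 3.9273 0.6182]
AᵀP(A−BK) = [15.7818 -8.1455; -8.1455 6.2364]
P' = Q + AᵀP(A−BK) = [27.0318 -9.6455; -9.6455 7.2364]
tr(P') = 34.2682


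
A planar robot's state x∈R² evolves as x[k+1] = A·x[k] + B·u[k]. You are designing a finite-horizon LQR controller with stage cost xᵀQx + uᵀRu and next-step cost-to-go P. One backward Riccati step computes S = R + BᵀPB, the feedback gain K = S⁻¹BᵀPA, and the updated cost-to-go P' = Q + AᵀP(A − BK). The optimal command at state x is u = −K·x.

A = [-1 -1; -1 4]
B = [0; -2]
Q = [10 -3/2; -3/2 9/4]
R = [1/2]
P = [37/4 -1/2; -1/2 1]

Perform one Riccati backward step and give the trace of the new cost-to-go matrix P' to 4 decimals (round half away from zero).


BᵀP = [1.0000 -2.0000]
S = R + BᵀPB = [1/2] + [4.0000] = [4.5000]
BᵀPA = [1.0000 -9.0000]
K = S⁻¹·BᵀPA = [0.2222 -2.0000]
A−BK = [-1.0000 -1.0000; -0.5556 0.0000]
AᵀP(A−BK) = [9.0278 8.7500; 8.7500 11.2500]
P' = Q + AᵀP(A−BK) = [19.0278 7.2500; 7.2500 13.5000]
tr(P') = 32.5278

32.5278


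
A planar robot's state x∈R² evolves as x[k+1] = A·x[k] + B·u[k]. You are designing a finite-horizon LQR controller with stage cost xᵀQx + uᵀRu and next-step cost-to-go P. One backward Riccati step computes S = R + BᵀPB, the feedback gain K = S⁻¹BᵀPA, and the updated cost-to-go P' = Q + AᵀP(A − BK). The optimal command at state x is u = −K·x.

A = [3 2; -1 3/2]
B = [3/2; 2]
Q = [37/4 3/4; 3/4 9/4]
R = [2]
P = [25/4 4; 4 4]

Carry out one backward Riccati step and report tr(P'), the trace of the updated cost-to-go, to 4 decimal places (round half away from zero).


BᵀP = [17.3750 14.0000]
S = R + BᵀPB = [2] + [54.0625] = [56.0625]
BᵀPA = [38.1250 55.7500]
K = S⁻¹·BᵀPA = [0.6800 0.9944]
A−BK = [1.9799 0.5084; -2.3601 -0.4889]
AᵀP(A−BK) = [10.3233 3.5875; 3.5875 2.5608]
P' = Q + AᵀP(A−BK) = [19.5733 4.3375; 4.3375 4.8108]
tr(P') = 24.3841

24.3841


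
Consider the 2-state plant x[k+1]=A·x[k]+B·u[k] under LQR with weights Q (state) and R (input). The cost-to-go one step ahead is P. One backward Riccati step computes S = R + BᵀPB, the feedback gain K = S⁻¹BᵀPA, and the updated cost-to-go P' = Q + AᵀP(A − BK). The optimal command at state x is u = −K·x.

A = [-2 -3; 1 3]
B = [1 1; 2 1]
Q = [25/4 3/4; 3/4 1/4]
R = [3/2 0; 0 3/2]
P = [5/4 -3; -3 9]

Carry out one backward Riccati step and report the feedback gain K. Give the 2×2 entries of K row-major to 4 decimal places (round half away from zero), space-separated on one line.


BᵀP = [-4.7500 15.0000; -1.7500 6.0000]
S = R + BᵀPB = [3/2 0; 0 3/2] + [25.2500 10.2500; 10.2500 4.2500] = [26.7500 10.2500; 10.2500 5.7500]
BᵀPA = [24.5000 59.2500; 9.5000 23.2500]
K = S⁻¹·BᵀPA = [0.8923 2.1000; 0.0615 0.3000]
A−BK = [-2.9538 -5.4000; -0.8462 -1.5000]
AᵀP(A−BK) = [3.5538 7.2000; 7.2000 14.8500]
P' = Q + AᵀP(A−BK) = [9.8038 7.9500; 7.9500 15.1000]
tr(P') = 24.9038

0.8923 2.1000 0.0615 0.3000


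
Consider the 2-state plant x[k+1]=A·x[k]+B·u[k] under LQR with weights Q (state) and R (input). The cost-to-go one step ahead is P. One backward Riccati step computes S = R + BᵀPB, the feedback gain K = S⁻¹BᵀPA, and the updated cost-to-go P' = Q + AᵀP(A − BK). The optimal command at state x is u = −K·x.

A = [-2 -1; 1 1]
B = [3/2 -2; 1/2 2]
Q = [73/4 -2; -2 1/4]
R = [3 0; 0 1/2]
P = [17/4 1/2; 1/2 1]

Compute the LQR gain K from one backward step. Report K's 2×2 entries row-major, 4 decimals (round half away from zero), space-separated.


-0.3120 -0.0221 0.7226 0.4722

BᵀP = [6.6250 1.2500; -7.5000 1.0000]
S = R + BᵀPB = [3 0; 0 1/2] + [10.5625 -10.7500; -10.7500 17.0000] = [13.5625 -10.7500; -10.7500 17.5000]
BᵀPA = [-12.0000 -5.3750; 16.0000 8.5000]
K = S⁻¹·BᵀPA = [-0.3120 -0.0221; 0.7226 0.4722]
A−BK = [-0.0867 -0.0226; -0.2892 0.0667]
AᵀP(A−BK) = [0.6939 0.1807; 0.1807 0.1180]
P' = Q + AᵀP(A−BK) = [18.9439 -1.8193; -1.8193 0.3680]
tr(P') = 19.3119


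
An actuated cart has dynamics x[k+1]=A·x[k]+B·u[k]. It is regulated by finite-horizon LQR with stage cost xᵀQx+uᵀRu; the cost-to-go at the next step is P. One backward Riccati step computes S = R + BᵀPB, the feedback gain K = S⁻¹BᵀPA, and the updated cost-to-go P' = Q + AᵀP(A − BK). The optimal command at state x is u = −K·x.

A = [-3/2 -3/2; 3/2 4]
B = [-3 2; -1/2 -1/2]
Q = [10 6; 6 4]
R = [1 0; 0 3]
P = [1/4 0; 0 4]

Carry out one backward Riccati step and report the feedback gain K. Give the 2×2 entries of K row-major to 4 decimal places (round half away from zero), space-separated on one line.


-0.5357 -1.8452 -0.8036 -1.9345

BᵀP = [-0.7500 -2.0000; 0.5000 -2.0000]
S = R + BᵀPB = [1 0; 0 3] + [3.2500 -0.5000; -0.5000 2.0000] = [4.2500 -0.5000; -0.5000 5.0000]
BᵀPA = [-1.8750 -6.8750; -3.7500 -8.7500]
K = S⁻¹·BᵀPA = [-0.5357 -1.8452; -0.8036 -1.9345]
A−BK = [-1.5000 -3.1667; 0.8304 2.1101]
AᵀP(A−BK) = [5.5446 13.8482; 13.8482 34.9494]
P' = Q + AᵀP(A−BK) = [15.5446 19.8482; 19.8482 38.9494]
tr(P') = 54.4940


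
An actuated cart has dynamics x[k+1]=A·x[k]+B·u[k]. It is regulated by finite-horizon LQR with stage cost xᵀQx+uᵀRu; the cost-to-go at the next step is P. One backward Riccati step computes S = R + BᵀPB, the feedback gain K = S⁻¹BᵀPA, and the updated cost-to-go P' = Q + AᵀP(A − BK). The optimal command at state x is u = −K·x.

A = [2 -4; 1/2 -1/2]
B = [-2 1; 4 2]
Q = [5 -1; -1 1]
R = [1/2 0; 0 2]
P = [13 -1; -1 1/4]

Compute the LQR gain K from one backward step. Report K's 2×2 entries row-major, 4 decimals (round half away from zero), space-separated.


-0.6122 1.2653 0.5880 -1.1152

BᵀP = [-30.0000 3.0000; 11.0000 -0.5000]
S = R + BᵀPB = [1/2 0; 0 2] + [72.0000 -24.0000; -24.0000 10.0000] = [72.5000 -24.0000; -24.0000 12.0000]
BᵀPA = [-58.5000 118.5000; 21.7500 -43.7500]
K = S⁻¹·BᵀPA = [-0.6122 1.2653; 0.5880 -1.1152]
A−BK = [0.1875 -0.3542; 1.7730 -3.3308]
AᵀP(A−BK) = [1.4570 -2.7860; -2.7860 5.3328]
P' = Q + AᵀP(A−BK) = [6.4570 -3.7860; -3.7860 6.3328]
tr(P') = 12.7898


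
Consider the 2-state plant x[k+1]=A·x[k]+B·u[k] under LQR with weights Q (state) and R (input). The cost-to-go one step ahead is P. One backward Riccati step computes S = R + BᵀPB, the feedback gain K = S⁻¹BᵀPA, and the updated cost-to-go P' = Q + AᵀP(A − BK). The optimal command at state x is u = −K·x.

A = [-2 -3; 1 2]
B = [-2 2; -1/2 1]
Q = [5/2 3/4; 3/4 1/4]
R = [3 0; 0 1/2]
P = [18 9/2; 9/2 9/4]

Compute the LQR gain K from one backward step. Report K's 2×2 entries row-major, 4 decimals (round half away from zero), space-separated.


0.3366 0.5571 -0.4377 -0.5471

BᵀP = [-38.2500 -10.1250; 40.5000 11.2500]
S = R + BᵀPB = [3 0; 0 1/2] + [81.5625 -86.6250; -86.6250 92.2500] = [84.5625 -86.6250; -86.6250 92.7500]
BᵀPA = [66.3750 94.5000; -69.7500 -99.0000]
K = S⁻¹·BᵀPA = [0.3366 0.5571; -0.4377 -0.5471]
A−BK = [-0.4515 -0.7917; 1.6060 2.8256]
AᵀP(A−BK) = [3.3821 5.8641; 5.8641 10.1937]
P' = Q + AᵀP(A−BK) = [5.8821 6.6141; 6.6141 10.4437]
tr(P') = 16.3258


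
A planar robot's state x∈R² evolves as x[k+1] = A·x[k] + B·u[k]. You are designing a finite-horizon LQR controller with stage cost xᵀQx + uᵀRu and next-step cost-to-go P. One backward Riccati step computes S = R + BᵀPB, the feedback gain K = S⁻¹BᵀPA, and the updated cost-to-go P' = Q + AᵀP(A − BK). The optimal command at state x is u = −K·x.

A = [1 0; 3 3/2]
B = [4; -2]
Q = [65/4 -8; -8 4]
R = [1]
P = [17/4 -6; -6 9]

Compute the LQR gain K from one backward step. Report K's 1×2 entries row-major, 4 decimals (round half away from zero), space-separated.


-0.4826 -0.3134

BᵀP = [29.0000 -42.0000]
S = R + BᵀPB = [1] + [200.0000] = [201.0000]
BᵀPA = [-97.0000 -63.0000]
K = S⁻¹·BᵀPA = [-0.4826 -0.3134]
A−BK = [2.9303 1.2537; 2.0348 0.8731]
AᵀP(A−BK) = [2.4391 1.0970; 1.0970 0.5037]
P' = Q + AᵀP(A−BK) = [18.6891 -6.9030; -6.9030 4.5037]
tr(P') = 23.1928


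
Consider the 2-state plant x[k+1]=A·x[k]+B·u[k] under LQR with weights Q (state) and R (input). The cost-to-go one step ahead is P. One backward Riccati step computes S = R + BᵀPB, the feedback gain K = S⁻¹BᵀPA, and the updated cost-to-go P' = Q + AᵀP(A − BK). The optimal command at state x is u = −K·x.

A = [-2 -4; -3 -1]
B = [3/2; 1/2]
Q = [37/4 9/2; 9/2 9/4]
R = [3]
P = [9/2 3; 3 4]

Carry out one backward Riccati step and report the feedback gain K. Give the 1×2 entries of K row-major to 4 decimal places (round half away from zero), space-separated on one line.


BᵀP = [8.2500 6.5000]
S = R + BᵀPB = [3] + [15.6250] = [18.6250]
BᵀPA = [-36.0000 -39.5000]
K = S⁻¹·BᵀPA = [-1.9329 -2.1208]
A−BK = [0.8993 -0.8188; -2.0336 0.0604]
AᵀP(A−BK) = [20.4161 13.6510; 13.6510 16.2282]
P' = Q + AᵀP(A−BK) = [29.6661 18.1510; 18.1510 18.4782]
tr(P') = 48.1443

-1.9329 -2.1208
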